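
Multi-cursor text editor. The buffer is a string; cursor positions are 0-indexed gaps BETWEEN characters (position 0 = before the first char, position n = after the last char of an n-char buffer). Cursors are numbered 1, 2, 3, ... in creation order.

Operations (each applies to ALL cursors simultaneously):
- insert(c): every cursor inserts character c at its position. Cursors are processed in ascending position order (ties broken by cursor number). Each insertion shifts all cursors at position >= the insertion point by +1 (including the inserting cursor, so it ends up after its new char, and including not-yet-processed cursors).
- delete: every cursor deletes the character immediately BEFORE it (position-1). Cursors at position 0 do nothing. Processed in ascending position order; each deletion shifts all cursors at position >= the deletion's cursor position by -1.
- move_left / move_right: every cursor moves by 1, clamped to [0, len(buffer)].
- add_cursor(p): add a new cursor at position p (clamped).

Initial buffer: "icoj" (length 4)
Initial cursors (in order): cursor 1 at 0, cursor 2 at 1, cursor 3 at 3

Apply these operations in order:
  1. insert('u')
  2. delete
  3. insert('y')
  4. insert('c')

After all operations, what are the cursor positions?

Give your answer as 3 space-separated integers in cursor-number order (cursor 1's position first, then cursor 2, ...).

After op 1 (insert('u')): buffer="uiucouj" (len 7), cursors c1@1 c2@3 c3@6, authorship 1.2..3.
After op 2 (delete): buffer="icoj" (len 4), cursors c1@0 c2@1 c3@3, authorship ....
After op 3 (insert('y')): buffer="yiycoyj" (len 7), cursors c1@1 c2@3 c3@6, authorship 1.2..3.
After op 4 (insert('c')): buffer="yciyccoycj" (len 10), cursors c1@2 c2@5 c3@9, authorship 11.22..33.

Answer: 2 5 9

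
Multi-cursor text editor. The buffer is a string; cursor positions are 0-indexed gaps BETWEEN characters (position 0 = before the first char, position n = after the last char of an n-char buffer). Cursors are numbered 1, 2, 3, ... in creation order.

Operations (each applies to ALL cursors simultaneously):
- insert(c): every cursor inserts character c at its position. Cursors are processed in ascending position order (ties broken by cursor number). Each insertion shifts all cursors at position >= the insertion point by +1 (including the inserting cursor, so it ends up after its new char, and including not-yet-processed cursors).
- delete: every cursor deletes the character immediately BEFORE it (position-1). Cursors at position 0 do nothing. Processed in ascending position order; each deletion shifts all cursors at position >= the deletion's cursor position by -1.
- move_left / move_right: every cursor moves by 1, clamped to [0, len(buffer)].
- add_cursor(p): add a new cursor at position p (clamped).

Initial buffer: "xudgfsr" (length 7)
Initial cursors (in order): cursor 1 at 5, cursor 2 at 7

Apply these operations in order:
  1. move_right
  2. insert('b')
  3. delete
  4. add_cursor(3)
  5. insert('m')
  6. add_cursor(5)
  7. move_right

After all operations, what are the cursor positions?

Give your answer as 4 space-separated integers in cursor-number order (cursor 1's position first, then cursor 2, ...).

After op 1 (move_right): buffer="xudgfsr" (len 7), cursors c1@6 c2@7, authorship .......
After op 2 (insert('b')): buffer="xudgfsbrb" (len 9), cursors c1@7 c2@9, authorship ......1.2
After op 3 (delete): buffer="xudgfsr" (len 7), cursors c1@6 c2@7, authorship .......
After op 4 (add_cursor(3)): buffer="xudgfsr" (len 7), cursors c3@3 c1@6 c2@7, authorship .......
After op 5 (insert('m')): buffer="xudmgfsmrm" (len 10), cursors c3@4 c1@8 c2@10, authorship ...3...1.2
After op 6 (add_cursor(5)): buffer="xudmgfsmrm" (len 10), cursors c3@4 c4@5 c1@8 c2@10, authorship ...3...1.2
After op 7 (move_right): buffer="xudmgfsmrm" (len 10), cursors c3@5 c4@6 c1@9 c2@10, authorship ...3...1.2

Answer: 9 10 5 6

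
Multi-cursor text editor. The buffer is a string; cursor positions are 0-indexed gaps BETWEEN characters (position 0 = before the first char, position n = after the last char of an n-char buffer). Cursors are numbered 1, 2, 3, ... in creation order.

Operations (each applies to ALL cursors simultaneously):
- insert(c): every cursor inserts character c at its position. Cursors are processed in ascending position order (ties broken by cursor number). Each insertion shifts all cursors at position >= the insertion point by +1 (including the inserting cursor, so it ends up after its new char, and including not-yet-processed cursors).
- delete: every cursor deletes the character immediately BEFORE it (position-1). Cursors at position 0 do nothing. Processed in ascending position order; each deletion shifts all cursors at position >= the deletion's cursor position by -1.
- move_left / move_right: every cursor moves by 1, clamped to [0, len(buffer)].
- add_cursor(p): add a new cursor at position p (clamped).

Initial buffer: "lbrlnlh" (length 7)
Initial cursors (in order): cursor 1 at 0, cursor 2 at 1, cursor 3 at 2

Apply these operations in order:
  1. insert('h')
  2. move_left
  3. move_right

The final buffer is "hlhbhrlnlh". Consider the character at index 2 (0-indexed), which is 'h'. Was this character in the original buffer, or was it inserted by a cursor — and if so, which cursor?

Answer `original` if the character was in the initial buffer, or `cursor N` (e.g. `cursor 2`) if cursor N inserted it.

After op 1 (insert('h')): buffer="hlhbhrlnlh" (len 10), cursors c1@1 c2@3 c3@5, authorship 1.2.3.....
After op 2 (move_left): buffer="hlhbhrlnlh" (len 10), cursors c1@0 c2@2 c3@4, authorship 1.2.3.....
After op 3 (move_right): buffer="hlhbhrlnlh" (len 10), cursors c1@1 c2@3 c3@5, authorship 1.2.3.....
Authorship (.=original, N=cursor N): 1 . 2 . 3 . . . . .
Index 2: author = 2

Answer: cursor 2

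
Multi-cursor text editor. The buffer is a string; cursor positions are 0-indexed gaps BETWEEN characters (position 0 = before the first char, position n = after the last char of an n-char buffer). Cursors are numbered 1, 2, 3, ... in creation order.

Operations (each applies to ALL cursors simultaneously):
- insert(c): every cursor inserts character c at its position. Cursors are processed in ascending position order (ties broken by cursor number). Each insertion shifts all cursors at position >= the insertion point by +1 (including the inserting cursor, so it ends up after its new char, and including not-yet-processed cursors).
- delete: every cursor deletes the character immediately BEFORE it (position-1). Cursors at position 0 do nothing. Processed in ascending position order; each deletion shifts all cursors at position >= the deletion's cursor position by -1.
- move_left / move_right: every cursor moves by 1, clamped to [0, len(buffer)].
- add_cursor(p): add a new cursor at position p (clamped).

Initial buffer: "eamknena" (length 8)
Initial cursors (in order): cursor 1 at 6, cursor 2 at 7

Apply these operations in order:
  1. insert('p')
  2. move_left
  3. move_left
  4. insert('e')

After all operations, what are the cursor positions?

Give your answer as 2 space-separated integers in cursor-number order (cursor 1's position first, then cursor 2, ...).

Answer: 6 9

Derivation:
After op 1 (insert('p')): buffer="eamknepnpa" (len 10), cursors c1@7 c2@9, authorship ......1.2.
After op 2 (move_left): buffer="eamknepnpa" (len 10), cursors c1@6 c2@8, authorship ......1.2.
After op 3 (move_left): buffer="eamknepnpa" (len 10), cursors c1@5 c2@7, authorship ......1.2.
After op 4 (insert('e')): buffer="eamkneepenpa" (len 12), cursors c1@6 c2@9, authorship .....1.12.2.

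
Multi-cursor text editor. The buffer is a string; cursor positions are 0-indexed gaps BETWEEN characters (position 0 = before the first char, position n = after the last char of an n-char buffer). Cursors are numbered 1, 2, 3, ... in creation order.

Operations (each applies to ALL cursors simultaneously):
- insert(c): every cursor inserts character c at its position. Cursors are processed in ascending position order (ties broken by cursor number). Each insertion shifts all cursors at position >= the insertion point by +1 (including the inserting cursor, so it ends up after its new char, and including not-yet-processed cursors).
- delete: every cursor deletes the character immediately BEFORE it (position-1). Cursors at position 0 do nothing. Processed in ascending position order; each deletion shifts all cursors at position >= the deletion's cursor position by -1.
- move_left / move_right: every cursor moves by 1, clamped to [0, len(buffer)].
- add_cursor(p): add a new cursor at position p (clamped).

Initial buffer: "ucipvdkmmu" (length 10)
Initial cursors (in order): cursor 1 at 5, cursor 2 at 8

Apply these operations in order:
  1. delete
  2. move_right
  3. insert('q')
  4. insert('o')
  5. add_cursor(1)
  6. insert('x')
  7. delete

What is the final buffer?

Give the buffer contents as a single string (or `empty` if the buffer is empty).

After op 1 (delete): buffer="ucipdkmu" (len 8), cursors c1@4 c2@6, authorship ........
After op 2 (move_right): buffer="ucipdkmu" (len 8), cursors c1@5 c2@7, authorship ........
After op 3 (insert('q')): buffer="ucipdqkmqu" (len 10), cursors c1@6 c2@9, authorship .....1..2.
After op 4 (insert('o')): buffer="ucipdqokmqou" (len 12), cursors c1@7 c2@11, authorship .....11..22.
After op 5 (add_cursor(1)): buffer="ucipdqokmqou" (len 12), cursors c3@1 c1@7 c2@11, authorship .....11..22.
After op 6 (insert('x')): buffer="uxcipdqoxkmqoxu" (len 15), cursors c3@2 c1@9 c2@14, authorship .3....111..222.
After op 7 (delete): buffer="ucipdqokmqou" (len 12), cursors c3@1 c1@7 c2@11, authorship .....11..22.

Answer: ucipdqokmqou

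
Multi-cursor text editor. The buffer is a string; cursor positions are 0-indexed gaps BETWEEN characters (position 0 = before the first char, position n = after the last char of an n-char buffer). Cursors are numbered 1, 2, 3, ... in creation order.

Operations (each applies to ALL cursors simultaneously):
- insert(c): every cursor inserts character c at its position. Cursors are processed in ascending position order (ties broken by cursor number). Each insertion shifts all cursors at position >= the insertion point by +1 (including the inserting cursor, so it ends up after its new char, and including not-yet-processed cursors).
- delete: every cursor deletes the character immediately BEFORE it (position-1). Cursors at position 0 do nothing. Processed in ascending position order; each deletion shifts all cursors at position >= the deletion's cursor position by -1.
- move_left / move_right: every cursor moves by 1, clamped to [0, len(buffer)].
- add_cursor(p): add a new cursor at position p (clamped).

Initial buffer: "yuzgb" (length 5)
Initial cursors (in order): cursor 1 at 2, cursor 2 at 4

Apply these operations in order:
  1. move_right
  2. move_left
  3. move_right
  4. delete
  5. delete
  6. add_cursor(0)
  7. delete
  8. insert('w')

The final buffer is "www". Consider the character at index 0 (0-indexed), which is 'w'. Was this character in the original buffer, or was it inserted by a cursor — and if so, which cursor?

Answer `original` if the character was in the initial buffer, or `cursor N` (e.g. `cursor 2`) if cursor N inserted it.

After op 1 (move_right): buffer="yuzgb" (len 5), cursors c1@3 c2@5, authorship .....
After op 2 (move_left): buffer="yuzgb" (len 5), cursors c1@2 c2@4, authorship .....
After op 3 (move_right): buffer="yuzgb" (len 5), cursors c1@3 c2@5, authorship .....
After op 4 (delete): buffer="yug" (len 3), cursors c1@2 c2@3, authorship ...
After op 5 (delete): buffer="y" (len 1), cursors c1@1 c2@1, authorship .
After op 6 (add_cursor(0)): buffer="y" (len 1), cursors c3@0 c1@1 c2@1, authorship .
After op 7 (delete): buffer="" (len 0), cursors c1@0 c2@0 c3@0, authorship 
After op 8 (insert('w')): buffer="www" (len 3), cursors c1@3 c2@3 c3@3, authorship 123
Authorship (.=original, N=cursor N): 1 2 3
Index 0: author = 1

Answer: cursor 1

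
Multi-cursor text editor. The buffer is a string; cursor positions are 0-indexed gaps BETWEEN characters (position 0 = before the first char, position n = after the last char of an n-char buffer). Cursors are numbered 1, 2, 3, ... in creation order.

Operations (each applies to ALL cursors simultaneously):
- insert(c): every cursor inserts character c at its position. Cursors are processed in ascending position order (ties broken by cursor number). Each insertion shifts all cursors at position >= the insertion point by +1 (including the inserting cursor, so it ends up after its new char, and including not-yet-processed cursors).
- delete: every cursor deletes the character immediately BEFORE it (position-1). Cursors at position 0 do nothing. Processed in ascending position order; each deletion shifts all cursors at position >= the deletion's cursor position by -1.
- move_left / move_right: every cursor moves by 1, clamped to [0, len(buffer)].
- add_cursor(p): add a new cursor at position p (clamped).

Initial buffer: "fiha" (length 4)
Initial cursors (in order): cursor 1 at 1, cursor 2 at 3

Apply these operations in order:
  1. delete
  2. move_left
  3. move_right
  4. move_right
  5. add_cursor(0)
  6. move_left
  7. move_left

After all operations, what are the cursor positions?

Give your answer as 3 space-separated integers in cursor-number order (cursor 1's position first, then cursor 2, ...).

After op 1 (delete): buffer="ia" (len 2), cursors c1@0 c2@1, authorship ..
After op 2 (move_left): buffer="ia" (len 2), cursors c1@0 c2@0, authorship ..
After op 3 (move_right): buffer="ia" (len 2), cursors c1@1 c2@1, authorship ..
After op 4 (move_right): buffer="ia" (len 2), cursors c1@2 c2@2, authorship ..
After op 5 (add_cursor(0)): buffer="ia" (len 2), cursors c3@0 c1@2 c2@2, authorship ..
After op 6 (move_left): buffer="ia" (len 2), cursors c3@0 c1@1 c2@1, authorship ..
After op 7 (move_left): buffer="ia" (len 2), cursors c1@0 c2@0 c3@0, authorship ..

Answer: 0 0 0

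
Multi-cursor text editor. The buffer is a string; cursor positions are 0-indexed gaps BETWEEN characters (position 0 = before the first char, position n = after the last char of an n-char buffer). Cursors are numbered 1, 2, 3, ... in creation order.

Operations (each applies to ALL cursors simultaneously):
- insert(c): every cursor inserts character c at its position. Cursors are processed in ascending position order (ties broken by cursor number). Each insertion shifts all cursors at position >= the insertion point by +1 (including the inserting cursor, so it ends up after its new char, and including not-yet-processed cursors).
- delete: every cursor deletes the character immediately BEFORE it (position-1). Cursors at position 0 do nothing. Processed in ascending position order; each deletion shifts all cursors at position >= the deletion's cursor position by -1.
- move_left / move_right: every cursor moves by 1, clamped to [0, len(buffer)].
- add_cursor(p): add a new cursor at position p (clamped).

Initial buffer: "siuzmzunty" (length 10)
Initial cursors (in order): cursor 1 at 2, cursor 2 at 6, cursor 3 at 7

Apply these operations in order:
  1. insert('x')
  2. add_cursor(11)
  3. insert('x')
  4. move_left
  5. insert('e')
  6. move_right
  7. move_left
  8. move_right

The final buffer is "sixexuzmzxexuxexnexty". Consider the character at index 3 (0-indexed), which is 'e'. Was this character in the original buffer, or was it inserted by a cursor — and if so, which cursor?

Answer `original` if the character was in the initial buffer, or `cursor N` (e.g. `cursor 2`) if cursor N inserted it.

Answer: cursor 1

Derivation:
After op 1 (insert('x')): buffer="sixuzmzxuxnty" (len 13), cursors c1@3 c2@8 c3@10, authorship ..1....2.3...
After op 2 (add_cursor(11)): buffer="sixuzmzxuxnty" (len 13), cursors c1@3 c2@8 c3@10 c4@11, authorship ..1....2.3...
After op 3 (insert('x')): buffer="sixxuzmzxxuxxnxty" (len 17), cursors c1@4 c2@10 c3@13 c4@15, authorship ..11....22.33.4..
After op 4 (move_left): buffer="sixxuzmzxxuxxnxty" (len 17), cursors c1@3 c2@9 c3@12 c4@14, authorship ..11....22.33.4..
After op 5 (insert('e')): buffer="sixexuzmzxexuxexnexty" (len 21), cursors c1@4 c2@11 c3@15 c4@18, authorship ..111....222.333.44..
After op 6 (move_right): buffer="sixexuzmzxexuxexnexty" (len 21), cursors c1@5 c2@12 c3@16 c4@19, authorship ..111....222.333.44..
After op 7 (move_left): buffer="sixexuzmzxexuxexnexty" (len 21), cursors c1@4 c2@11 c3@15 c4@18, authorship ..111....222.333.44..
After op 8 (move_right): buffer="sixexuzmzxexuxexnexty" (len 21), cursors c1@5 c2@12 c3@16 c4@19, authorship ..111....222.333.44..
Authorship (.=original, N=cursor N): . . 1 1 1 . . . . 2 2 2 . 3 3 3 . 4 4 . .
Index 3: author = 1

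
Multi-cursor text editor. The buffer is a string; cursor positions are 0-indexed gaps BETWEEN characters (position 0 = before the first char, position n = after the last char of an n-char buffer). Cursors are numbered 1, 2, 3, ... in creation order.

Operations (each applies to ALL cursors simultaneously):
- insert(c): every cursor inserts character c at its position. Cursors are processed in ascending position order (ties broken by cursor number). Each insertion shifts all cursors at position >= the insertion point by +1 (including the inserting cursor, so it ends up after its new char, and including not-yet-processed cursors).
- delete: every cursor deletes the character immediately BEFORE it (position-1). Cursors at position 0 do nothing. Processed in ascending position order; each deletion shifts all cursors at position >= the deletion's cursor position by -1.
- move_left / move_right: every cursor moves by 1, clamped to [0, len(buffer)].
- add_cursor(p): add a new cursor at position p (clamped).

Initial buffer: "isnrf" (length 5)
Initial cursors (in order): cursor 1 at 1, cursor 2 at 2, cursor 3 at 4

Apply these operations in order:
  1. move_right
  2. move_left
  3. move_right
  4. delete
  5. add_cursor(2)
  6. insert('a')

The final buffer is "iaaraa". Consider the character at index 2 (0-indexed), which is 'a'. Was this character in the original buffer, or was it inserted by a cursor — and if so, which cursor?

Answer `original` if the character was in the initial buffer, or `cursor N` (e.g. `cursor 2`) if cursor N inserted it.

Answer: cursor 2

Derivation:
After op 1 (move_right): buffer="isnrf" (len 5), cursors c1@2 c2@3 c3@5, authorship .....
After op 2 (move_left): buffer="isnrf" (len 5), cursors c1@1 c2@2 c3@4, authorship .....
After op 3 (move_right): buffer="isnrf" (len 5), cursors c1@2 c2@3 c3@5, authorship .....
After op 4 (delete): buffer="ir" (len 2), cursors c1@1 c2@1 c3@2, authorship ..
After op 5 (add_cursor(2)): buffer="ir" (len 2), cursors c1@1 c2@1 c3@2 c4@2, authorship ..
After op 6 (insert('a')): buffer="iaaraa" (len 6), cursors c1@3 c2@3 c3@6 c4@6, authorship .12.34
Authorship (.=original, N=cursor N): . 1 2 . 3 4
Index 2: author = 2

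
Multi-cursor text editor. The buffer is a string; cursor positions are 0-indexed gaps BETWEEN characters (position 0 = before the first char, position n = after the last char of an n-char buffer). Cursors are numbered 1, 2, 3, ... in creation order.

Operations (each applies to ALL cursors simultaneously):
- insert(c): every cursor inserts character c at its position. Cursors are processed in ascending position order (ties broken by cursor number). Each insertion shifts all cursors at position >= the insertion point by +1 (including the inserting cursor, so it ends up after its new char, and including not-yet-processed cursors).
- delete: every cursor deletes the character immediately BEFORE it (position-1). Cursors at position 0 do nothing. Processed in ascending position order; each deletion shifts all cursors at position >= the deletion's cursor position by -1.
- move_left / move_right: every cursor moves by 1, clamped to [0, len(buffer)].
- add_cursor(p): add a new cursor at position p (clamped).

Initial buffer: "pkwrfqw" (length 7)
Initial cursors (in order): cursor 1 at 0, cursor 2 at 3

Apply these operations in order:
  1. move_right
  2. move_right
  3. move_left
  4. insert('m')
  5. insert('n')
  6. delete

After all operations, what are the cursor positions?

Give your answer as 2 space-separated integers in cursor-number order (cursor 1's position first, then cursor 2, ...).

Answer: 2 6

Derivation:
After op 1 (move_right): buffer="pkwrfqw" (len 7), cursors c1@1 c2@4, authorship .......
After op 2 (move_right): buffer="pkwrfqw" (len 7), cursors c1@2 c2@5, authorship .......
After op 3 (move_left): buffer="pkwrfqw" (len 7), cursors c1@1 c2@4, authorship .......
After op 4 (insert('m')): buffer="pmkwrmfqw" (len 9), cursors c1@2 c2@6, authorship .1...2...
After op 5 (insert('n')): buffer="pmnkwrmnfqw" (len 11), cursors c1@3 c2@8, authorship .11...22...
After op 6 (delete): buffer="pmkwrmfqw" (len 9), cursors c1@2 c2@6, authorship .1...2...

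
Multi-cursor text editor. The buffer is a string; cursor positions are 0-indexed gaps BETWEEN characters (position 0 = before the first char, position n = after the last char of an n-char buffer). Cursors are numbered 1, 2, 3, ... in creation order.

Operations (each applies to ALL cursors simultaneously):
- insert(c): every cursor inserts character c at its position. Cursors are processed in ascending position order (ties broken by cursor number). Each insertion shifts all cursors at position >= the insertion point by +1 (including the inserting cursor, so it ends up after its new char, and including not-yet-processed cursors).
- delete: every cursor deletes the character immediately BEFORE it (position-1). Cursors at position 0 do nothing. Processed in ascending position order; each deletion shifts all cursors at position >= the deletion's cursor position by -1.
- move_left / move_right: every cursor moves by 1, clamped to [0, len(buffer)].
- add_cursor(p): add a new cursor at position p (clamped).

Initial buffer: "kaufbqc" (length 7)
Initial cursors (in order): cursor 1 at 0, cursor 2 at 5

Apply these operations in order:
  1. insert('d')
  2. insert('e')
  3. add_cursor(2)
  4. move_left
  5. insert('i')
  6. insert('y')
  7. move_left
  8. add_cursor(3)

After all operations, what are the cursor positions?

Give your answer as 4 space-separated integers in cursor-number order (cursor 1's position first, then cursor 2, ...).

After op 1 (insert('d')): buffer="dkaufbdqc" (len 9), cursors c1@1 c2@7, authorship 1.....2..
After op 2 (insert('e')): buffer="dekaufbdeqc" (len 11), cursors c1@2 c2@9, authorship 11.....22..
After op 3 (add_cursor(2)): buffer="dekaufbdeqc" (len 11), cursors c1@2 c3@2 c2@9, authorship 11.....22..
After op 4 (move_left): buffer="dekaufbdeqc" (len 11), cursors c1@1 c3@1 c2@8, authorship 11.....22..
After op 5 (insert('i')): buffer="diiekaufbdieqc" (len 14), cursors c1@3 c3@3 c2@11, authorship 1131.....222..
After op 6 (insert('y')): buffer="diiyyekaufbdiyeqc" (len 17), cursors c1@5 c3@5 c2@14, authorship 113131.....2222..
After op 7 (move_left): buffer="diiyyekaufbdiyeqc" (len 17), cursors c1@4 c3@4 c2@13, authorship 113131.....2222..
After op 8 (add_cursor(3)): buffer="diiyyekaufbdiyeqc" (len 17), cursors c4@3 c1@4 c3@4 c2@13, authorship 113131.....2222..

Answer: 4 13 4 3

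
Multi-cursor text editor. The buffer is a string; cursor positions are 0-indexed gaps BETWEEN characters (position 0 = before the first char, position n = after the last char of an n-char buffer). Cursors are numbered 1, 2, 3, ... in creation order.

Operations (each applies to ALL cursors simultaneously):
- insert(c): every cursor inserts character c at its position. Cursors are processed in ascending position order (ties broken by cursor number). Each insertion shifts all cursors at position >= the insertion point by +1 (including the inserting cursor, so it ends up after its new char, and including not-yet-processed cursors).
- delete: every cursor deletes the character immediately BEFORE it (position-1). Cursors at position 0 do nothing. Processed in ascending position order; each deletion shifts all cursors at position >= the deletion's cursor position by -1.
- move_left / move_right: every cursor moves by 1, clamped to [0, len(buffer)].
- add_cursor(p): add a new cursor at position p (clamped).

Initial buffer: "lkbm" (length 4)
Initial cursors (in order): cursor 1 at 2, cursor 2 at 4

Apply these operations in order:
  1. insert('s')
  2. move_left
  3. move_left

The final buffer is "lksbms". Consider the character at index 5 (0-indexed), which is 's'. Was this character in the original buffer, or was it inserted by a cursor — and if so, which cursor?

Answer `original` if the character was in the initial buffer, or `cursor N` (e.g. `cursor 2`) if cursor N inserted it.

Answer: cursor 2

Derivation:
After op 1 (insert('s')): buffer="lksbms" (len 6), cursors c1@3 c2@6, authorship ..1..2
After op 2 (move_left): buffer="lksbms" (len 6), cursors c1@2 c2@5, authorship ..1..2
After op 3 (move_left): buffer="lksbms" (len 6), cursors c1@1 c2@4, authorship ..1..2
Authorship (.=original, N=cursor N): . . 1 . . 2
Index 5: author = 2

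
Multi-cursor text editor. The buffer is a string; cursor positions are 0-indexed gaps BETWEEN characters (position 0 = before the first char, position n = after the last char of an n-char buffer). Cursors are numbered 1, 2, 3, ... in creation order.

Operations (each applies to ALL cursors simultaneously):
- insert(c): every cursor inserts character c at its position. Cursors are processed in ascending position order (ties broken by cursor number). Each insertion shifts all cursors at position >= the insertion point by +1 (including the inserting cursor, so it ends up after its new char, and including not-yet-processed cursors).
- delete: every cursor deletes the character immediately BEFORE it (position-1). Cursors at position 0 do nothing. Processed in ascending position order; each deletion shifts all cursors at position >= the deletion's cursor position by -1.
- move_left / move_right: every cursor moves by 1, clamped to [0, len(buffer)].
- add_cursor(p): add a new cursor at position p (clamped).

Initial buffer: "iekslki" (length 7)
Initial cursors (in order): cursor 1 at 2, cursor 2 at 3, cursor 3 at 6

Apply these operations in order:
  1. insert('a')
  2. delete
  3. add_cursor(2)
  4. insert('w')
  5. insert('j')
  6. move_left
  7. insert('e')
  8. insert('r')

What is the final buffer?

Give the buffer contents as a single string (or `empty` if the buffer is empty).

After op 1 (insert('a')): buffer="ieakaslkai" (len 10), cursors c1@3 c2@5 c3@9, authorship ..1.2...3.
After op 2 (delete): buffer="iekslki" (len 7), cursors c1@2 c2@3 c3@6, authorship .......
After op 3 (add_cursor(2)): buffer="iekslki" (len 7), cursors c1@2 c4@2 c2@3 c3@6, authorship .......
After op 4 (insert('w')): buffer="iewwkwslkwi" (len 11), cursors c1@4 c4@4 c2@6 c3@10, authorship ..14.2...3.
After op 5 (insert('j')): buffer="iewwjjkwjslkwji" (len 15), cursors c1@6 c4@6 c2@9 c3@14, authorship ..1414.22...33.
After op 6 (move_left): buffer="iewwjjkwjslkwji" (len 15), cursors c1@5 c4@5 c2@8 c3@13, authorship ..1414.22...33.
After op 7 (insert('e')): buffer="iewwjeejkwejslkweji" (len 19), cursors c1@7 c4@7 c2@11 c3@17, authorship ..141144.222...333.
After op 8 (insert('r')): buffer="iewwjeerrjkwerjslkwerji" (len 23), cursors c1@9 c4@9 c2@14 c3@21, authorship ..14114144.2222...3333.

Answer: iewwjeerrjkwerjslkwerji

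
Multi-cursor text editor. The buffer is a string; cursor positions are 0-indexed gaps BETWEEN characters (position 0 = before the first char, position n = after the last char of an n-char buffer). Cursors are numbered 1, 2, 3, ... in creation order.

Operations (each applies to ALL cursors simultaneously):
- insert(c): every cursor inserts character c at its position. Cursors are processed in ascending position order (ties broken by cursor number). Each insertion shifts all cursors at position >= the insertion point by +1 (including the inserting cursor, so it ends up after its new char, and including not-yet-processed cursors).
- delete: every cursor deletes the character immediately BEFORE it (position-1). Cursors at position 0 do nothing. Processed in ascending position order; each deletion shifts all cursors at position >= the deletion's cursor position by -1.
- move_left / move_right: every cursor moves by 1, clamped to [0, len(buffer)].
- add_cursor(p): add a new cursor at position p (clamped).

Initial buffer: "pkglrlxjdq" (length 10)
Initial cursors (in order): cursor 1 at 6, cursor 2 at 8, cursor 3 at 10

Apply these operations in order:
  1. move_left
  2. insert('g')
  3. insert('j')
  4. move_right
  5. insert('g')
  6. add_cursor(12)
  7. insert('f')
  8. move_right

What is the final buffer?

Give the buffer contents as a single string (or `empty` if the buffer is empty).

Answer: pkglrgjlgfxgjfjgfdgjqgf

Derivation:
After op 1 (move_left): buffer="pkglrlxjdq" (len 10), cursors c1@5 c2@7 c3@9, authorship ..........
After op 2 (insert('g')): buffer="pkglrglxgjdgq" (len 13), cursors c1@6 c2@9 c3@12, authorship .....1..2..3.
After op 3 (insert('j')): buffer="pkglrgjlxgjjdgjq" (len 16), cursors c1@7 c2@11 c3@15, authorship .....11..22..33.
After op 4 (move_right): buffer="pkglrgjlxgjjdgjq" (len 16), cursors c1@8 c2@12 c3@16, authorship .....11..22..33.
After op 5 (insert('g')): buffer="pkglrgjlgxgjjgdgjqg" (len 19), cursors c1@9 c2@14 c3@19, authorship .....11.1.22.2.33.3
After op 6 (add_cursor(12)): buffer="pkglrgjlgxgjjgdgjqg" (len 19), cursors c1@9 c4@12 c2@14 c3@19, authorship .....11.1.22.2.33.3
After op 7 (insert('f')): buffer="pkglrgjlgfxgjfjgfdgjqgf" (len 23), cursors c1@10 c4@14 c2@17 c3@23, authorship .....11.11.224.22.33.33
After op 8 (move_right): buffer="pkglrgjlgfxgjfjgfdgjqgf" (len 23), cursors c1@11 c4@15 c2@18 c3@23, authorship .....11.11.224.22.33.33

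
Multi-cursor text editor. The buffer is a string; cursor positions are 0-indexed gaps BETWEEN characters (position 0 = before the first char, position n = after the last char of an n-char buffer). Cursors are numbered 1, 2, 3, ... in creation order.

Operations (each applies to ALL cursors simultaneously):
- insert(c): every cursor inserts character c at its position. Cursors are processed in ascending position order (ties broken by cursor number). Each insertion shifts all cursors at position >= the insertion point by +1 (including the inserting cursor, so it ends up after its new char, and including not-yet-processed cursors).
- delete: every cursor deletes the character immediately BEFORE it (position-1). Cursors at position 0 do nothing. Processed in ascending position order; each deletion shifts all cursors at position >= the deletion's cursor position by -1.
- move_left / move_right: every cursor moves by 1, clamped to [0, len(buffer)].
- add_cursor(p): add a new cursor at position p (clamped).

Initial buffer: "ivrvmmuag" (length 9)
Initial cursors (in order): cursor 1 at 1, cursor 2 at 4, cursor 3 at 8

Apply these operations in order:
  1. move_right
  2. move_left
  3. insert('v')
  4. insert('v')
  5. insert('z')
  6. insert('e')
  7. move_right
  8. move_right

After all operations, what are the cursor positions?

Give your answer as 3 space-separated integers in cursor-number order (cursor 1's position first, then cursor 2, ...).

After op 1 (move_right): buffer="ivrvmmuag" (len 9), cursors c1@2 c2@5 c3@9, authorship .........
After op 2 (move_left): buffer="ivrvmmuag" (len 9), cursors c1@1 c2@4 c3@8, authorship .........
After op 3 (insert('v')): buffer="ivvrvvmmuavg" (len 12), cursors c1@2 c2@6 c3@11, authorship .1...2....3.
After op 4 (insert('v')): buffer="ivvvrvvvmmuavvg" (len 15), cursors c1@3 c2@8 c3@14, authorship .11...22....33.
After op 5 (insert('z')): buffer="ivvzvrvvvzmmuavvzg" (len 18), cursors c1@4 c2@10 c3@17, authorship .111...222....333.
After op 6 (insert('e')): buffer="ivvzevrvvvzemmuavvzeg" (len 21), cursors c1@5 c2@12 c3@20, authorship .1111...2222....3333.
After op 7 (move_right): buffer="ivvzevrvvvzemmuavvzeg" (len 21), cursors c1@6 c2@13 c3@21, authorship .1111...2222....3333.
After op 8 (move_right): buffer="ivvzevrvvvzemmuavvzeg" (len 21), cursors c1@7 c2@14 c3@21, authorship .1111...2222....3333.

Answer: 7 14 21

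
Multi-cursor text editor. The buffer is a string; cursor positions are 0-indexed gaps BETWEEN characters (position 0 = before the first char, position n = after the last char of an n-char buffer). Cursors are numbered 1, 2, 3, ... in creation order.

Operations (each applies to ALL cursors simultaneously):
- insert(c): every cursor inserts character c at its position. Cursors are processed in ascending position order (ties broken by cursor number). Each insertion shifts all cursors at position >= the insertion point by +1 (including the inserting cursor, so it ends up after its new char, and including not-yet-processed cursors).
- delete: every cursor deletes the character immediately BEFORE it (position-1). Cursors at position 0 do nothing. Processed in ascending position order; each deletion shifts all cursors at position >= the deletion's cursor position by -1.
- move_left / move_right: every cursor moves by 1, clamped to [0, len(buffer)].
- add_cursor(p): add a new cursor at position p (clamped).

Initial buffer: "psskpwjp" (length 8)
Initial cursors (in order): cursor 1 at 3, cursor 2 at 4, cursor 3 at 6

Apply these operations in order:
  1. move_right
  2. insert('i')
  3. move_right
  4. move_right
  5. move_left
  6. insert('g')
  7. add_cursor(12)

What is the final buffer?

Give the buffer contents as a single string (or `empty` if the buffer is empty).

Answer: psskipgiwgjigp

Derivation:
After op 1 (move_right): buffer="psskpwjp" (len 8), cursors c1@4 c2@5 c3@7, authorship ........
After op 2 (insert('i')): buffer="psskipiwjip" (len 11), cursors c1@5 c2@7 c3@10, authorship ....1.2..3.
After op 3 (move_right): buffer="psskipiwjip" (len 11), cursors c1@6 c2@8 c3@11, authorship ....1.2..3.
After op 4 (move_right): buffer="psskipiwjip" (len 11), cursors c1@7 c2@9 c3@11, authorship ....1.2..3.
After op 5 (move_left): buffer="psskipiwjip" (len 11), cursors c1@6 c2@8 c3@10, authorship ....1.2..3.
After op 6 (insert('g')): buffer="psskipgiwgjigp" (len 14), cursors c1@7 c2@10 c3@13, authorship ....1.12.2.33.
After op 7 (add_cursor(12)): buffer="psskipgiwgjigp" (len 14), cursors c1@7 c2@10 c4@12 c3@13, authorship ....1.12.2.33.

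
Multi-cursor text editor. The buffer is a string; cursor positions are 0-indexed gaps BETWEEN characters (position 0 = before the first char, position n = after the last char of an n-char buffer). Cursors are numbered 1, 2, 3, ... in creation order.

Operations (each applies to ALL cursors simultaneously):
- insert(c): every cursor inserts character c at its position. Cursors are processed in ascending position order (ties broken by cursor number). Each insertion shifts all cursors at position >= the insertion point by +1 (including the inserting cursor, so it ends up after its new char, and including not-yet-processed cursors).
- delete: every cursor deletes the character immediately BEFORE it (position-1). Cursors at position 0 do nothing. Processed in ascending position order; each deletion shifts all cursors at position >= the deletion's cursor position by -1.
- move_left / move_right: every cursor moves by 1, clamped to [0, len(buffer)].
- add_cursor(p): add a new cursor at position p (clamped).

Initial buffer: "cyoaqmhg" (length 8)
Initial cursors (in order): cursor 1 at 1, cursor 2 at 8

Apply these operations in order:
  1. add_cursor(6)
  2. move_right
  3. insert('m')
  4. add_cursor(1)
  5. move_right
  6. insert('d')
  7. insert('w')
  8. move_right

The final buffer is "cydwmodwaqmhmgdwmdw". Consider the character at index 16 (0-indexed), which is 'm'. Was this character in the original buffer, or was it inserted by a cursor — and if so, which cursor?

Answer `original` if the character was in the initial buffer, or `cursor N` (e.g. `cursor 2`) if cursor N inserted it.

Answer: cursor 2

Derivation:
After op 1 (add_cursor(6)): buffer="cyoaqmhg" (len 8), cursors c1@1 c3@6 c2@8, authorship ........
After op 2 (move_right): buffer="cyoaqmhg" (len 8), cursors c1@2 c3@7 c2@8, authorship ........
After op 3 (insert('m')): buffer="cymoaqmhmgm" (len 11), cursors c1@3 c3@9 c2@11, authorship ..1.....3.2
After op 4 (add_cursor(1)): buffer="cymoaqmhmgm" (len 11), cursors c4@1 c1@3 c3@9 c2@11, authorship ..1.....3.2
After op 5 (move_right): buffer="cymoaqmhmgm" (len 11), cursors c4@2 c1@4 c3@10 c2@11, authorship ..1.....3.2
After op 6 (insert('d')): buffer="cydmodaqmhmgdmd" (len 15), cursors c4@3 c1@6 c3@13 c2@15, authorship ..41.1....3.322
After op 7 (insert('w')): buffer="cydwmodwaqmhmgdwmdw" (len 19), cursors c4@4 c1@8 c3@16 c2@19, authorship ..441.11....3.33222
After op 8 (move_right): buffer="cydwmodwaqmhmgdwmdw" (len 19), cursors c4@5 c1@9 c3@17 c2@19, authorship ..441.11....3.33222
Authorship (.=original, N=cursor N): . . 4 4 1 . 1 1 . . . . 3 . 3 3 2 2 2
Index 16: author = 2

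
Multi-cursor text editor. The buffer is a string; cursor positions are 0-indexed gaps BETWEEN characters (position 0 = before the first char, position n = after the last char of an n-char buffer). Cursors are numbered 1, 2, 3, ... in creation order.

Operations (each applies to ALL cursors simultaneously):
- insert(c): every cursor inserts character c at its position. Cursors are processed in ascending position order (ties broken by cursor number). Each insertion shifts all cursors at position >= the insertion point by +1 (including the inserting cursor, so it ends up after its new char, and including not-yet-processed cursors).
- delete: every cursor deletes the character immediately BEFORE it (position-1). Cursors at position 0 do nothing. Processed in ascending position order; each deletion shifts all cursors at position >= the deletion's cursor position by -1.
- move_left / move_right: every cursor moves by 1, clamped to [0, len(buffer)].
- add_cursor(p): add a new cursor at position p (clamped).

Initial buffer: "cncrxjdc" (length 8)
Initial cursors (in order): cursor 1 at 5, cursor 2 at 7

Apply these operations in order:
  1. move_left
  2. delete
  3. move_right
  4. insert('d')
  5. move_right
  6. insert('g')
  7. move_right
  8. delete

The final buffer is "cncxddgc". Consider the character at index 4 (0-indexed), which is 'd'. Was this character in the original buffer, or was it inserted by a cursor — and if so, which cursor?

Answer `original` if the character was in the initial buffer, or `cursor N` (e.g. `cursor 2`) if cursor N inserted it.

After op 1 (move_left): buffer="cncrxjdc" (len 8), cursors c1@4 c2@6, authorship ........
After op 2 (delete): buffer="cncxdc" (len 6), cursors c1@3 c2@4, authorship ......
After op 3 (move_right): buffer="cncxdc" (len 6), cursors c1@4 c2@5, authorship ......
After op 4 (insert('d')): buffer="cncxdddc" (len 8), cursors c1@5 c2@7, authorship ....1.2.
After op 5 (move_right): buffer="cncxdddc" (len 8), cursors c1@6 c2@8, authorship ....1.2.
After op 6 (insert('g')): buffer="cncxddgdcg" (len 10), cursors c1@7 c2@10, authorship ....1.12.2
After op 7 (move_right): buffer="cncxddgdcg" (len 10), cursors c1@8 c2@10, authorship ....1.12.2
After op 8 (delete): buffer="cncxddgc" (len 8), cursors c1@7 c2@8, authorship ....1.1.
Authorship (.=original, N=cursor N): . . . . 1 . 1 .
Index 4: author = 1

Answer: cursor 1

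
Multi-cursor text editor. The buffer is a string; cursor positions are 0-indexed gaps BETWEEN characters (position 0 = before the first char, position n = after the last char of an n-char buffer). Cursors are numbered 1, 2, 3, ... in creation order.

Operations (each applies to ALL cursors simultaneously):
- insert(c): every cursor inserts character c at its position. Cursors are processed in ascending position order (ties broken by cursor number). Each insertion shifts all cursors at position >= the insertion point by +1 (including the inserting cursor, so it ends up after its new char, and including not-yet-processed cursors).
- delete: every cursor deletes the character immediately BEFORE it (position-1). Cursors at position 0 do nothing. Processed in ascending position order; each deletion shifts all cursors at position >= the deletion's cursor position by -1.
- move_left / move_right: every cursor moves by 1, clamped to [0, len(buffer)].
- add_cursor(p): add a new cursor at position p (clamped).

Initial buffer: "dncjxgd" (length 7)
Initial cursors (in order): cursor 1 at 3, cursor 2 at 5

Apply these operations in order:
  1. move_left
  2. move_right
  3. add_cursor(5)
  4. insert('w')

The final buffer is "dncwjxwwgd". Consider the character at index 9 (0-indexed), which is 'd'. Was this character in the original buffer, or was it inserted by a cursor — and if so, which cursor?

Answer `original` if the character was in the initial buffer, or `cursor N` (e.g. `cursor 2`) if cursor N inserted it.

After op 1 (move_left): buffer="dncjxgd" (len 7), cursors c1@2 c2@4, authorship .......
After op 2 (move_right): buffer="dncjxgd" (len 7), cursors c1@3 c2@5, authorship .......
After op 3 (add_cursor(5)): buffer="dncjxgd" (len 7), cursors c1@3 c2@5 c3@5, authorship .......
After op 4 (insert('w')): buffer="dncwjxwwgd" (len 10), cursors c1@4 c2@8 c3@8, authorship ...1..23..
Authorship (.=original, N=cursor N): . . . 1 . . 2 3 . .
Index 9: author = original

Answer: original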